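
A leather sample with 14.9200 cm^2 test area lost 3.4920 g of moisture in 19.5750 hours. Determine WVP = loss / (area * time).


Formula: WVP = loss / (area * time)
Substituting: WVP = 3.4920 / (14.9200 * 19.5750)
Result: 0.0119565 g/(cm^2*hr)


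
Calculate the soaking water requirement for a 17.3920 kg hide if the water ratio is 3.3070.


Formula: Water = hide_weight * ratio
Substituting: Water = 17.3920 * 3.3070
Result: 57.5153 kg


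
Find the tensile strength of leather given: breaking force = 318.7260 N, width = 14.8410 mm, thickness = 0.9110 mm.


Formula: TS = force / (width * thickness)
Substituting: TS = 318.7260 / (14.8410 * 0.9110)
Result: 23.5741 N/mm^2


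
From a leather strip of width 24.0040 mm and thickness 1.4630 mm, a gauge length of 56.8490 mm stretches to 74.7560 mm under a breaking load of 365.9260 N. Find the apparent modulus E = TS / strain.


TS = F / (w * t) = 365.9260 / (24.0040 * 1.4630) = 10.4199 N/mm^2
strain = (Lf - L0) / L0 = (74.7560 - 56.8490) / 56.8490 = 0.3150
E = TS / strain = 10.4199 / 0.3150 = 33.0800 N/mm^2


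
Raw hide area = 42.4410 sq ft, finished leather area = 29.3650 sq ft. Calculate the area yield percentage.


Formula: Yield = finished / raw * 100
Substituting: Yield = 29.3650 / 42.4410 * 100
Result: 69.1902 %


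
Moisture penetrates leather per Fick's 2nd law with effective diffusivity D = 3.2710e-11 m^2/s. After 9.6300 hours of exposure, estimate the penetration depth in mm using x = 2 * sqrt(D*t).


t = 9.6300 hr * 3600 = 34668.0000 s
D * t = 3.2710e-11 * 34668.0000 = 1.1340e-06
x = 2 * sqrt(D*t) = 2 * sqrt(1.1340e-06) = 0.00212978 m = 2.1298 mm


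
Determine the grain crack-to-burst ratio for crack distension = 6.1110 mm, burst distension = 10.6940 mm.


Formula: Ratio = crack / burst
Substituting: Ratio = 6.1110 / 10.6940
Result: 0.5714


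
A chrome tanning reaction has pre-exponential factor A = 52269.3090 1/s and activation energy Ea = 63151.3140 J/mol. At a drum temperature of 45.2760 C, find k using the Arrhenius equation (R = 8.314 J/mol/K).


T_K = T_C + 273.15 = 45.2760 + 273.15 = 318.4260 K
exponent = -Ea / (R * T_K) = -63151.3140 / (8.314 * 318.4260) = -23.8541
k = A * exp(exponent) = 52269.3090 * exp(-23.8541) = 2.2831e-06 1/s


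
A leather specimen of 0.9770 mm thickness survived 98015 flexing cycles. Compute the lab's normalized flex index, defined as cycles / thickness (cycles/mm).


Formula: Index = cycles / thickness
Substituting: Index = 98015 / 0.9770
Result: 100322.4156 cycles/mm


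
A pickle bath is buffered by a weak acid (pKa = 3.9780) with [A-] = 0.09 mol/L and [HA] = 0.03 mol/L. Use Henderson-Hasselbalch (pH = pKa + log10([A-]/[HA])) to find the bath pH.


ratio = [A-] / [HA] = 0.09 / 0.03 = 3.0000
log10(ratio) = 0.4771
pH = pKa + log10(ratio) = 3.9780 + 0.4771 = 4.4551


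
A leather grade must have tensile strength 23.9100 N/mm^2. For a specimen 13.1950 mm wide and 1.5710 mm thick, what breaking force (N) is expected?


Formula: F = TS * w * t
Substituting: F = 23.9100 * 13.1950 * 1.5710
Result: 495.6386 N


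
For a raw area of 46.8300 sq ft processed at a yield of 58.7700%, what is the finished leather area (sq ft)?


Formula: finished = raw * yield / 100
Substituting: finished = 46.8300 * 58.7700 / 100
Result: 27.5220 sq ft


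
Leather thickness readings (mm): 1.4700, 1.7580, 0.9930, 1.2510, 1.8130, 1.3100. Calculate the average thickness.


Formula: Average = sum / n
Substituting: Average = 8.5950 / 6
Result: 1.4325 mm


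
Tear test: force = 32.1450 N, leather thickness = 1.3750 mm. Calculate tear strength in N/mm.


Formula: Tear strength = force / thickness
Substituting: Tear strength = 32.1450 / 1.3750
Result: 23.3782 N/mm


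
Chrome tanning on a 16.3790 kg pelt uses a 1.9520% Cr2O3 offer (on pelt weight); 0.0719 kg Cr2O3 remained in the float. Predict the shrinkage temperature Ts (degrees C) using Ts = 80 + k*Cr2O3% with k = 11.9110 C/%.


Offered = pelt * offer_pct / 100 = 16.3790 * 1.9520 / 100 = 0.3197 kg
Uptake = offered - residual = 0.3197 - 0.0719 = 0.2478 kg
Cr2O3% on pelt = uptake / pelt * 100 = 0.2478 / 16.3790 * 100 = 1.5130 %
Ts = 80 + k * Cr2O3% = 80 + 11.9110 * 1.5130 = 98.0216 C


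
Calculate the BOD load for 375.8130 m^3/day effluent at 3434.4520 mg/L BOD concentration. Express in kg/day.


Formula: BOD_load = volume * conc / 1000
Substituting: BOD_load = 375.8130 * 3434.4520 / 1000
Result: 1290.7117 kg/day


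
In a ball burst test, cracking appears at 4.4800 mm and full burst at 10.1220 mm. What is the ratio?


Formula: Ratio = crack / burst
Substituting: Ratio = 4.4800 / 10.1220
Result: 0.4426


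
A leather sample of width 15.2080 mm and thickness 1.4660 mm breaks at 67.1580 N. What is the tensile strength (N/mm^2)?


Formula: TS = force / (width * thickness)
Substituting: TS = 67.1580 / (15.2080 * 1.4660)
Result: 3.0123 N/mm^2


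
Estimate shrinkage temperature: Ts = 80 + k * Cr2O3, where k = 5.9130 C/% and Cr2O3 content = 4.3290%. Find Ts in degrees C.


Formula: Ts = 80 + k * Cr2O3
Substituting: Ts = 80 + 5.9130 * 4.3290
Result: 105.5974 C


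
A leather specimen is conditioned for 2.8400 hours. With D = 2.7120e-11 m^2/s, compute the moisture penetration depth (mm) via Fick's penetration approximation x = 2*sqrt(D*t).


t = 2.8400 hr * 3600 = 10224.0000 s
D * t = 2.7120e-11 * 10224.0000 = 2.7727e-07
x = 2 * sqrt(D*t) = 2 * sqrt(2.7727e-07) = 0.00105314 m = 1.0531 mm


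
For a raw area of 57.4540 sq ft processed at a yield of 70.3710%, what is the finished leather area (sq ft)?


Formula: finished = raw * yield / 100
Substituting: finished = 57.4540 * 70.3710 / 100
Result: 40.4310 sq ft


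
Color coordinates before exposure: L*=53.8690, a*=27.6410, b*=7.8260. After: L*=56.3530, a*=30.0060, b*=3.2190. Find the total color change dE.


dL = 2.4840, da = 2.3650, db = -4.6070
dE = sqrt(2.4840^2 + 2.3650^2 + (-4.6070)^2) = 5.7435


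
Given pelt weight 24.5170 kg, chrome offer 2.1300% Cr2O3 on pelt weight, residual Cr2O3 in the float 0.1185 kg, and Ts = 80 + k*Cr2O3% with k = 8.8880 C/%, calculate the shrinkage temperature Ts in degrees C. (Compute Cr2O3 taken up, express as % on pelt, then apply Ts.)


Offered = pelt * offer_pct / 100 = 24.5170 * 2.1300 / 100 = 0.5222 kg
Uptake = offered - residual = 0.5222 - 0.1185 = 0.4037 kg
Cr2O3% on pelt = uptake / pelt * 100 = 0.4037 / 24.5170 * 100 = 1.6467 %
Ts = 80 + k * Cr2O3% = 80 + 8.8880 * 1.6467 = 94.6355 C


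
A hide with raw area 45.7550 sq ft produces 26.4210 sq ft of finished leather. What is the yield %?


Formula: Yield = finished / raw * 100
Substituting: Yield = 26.4210 / 45.7550 * 100
Result: 57.7445 %


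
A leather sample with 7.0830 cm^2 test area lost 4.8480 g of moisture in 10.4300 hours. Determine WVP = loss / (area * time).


Formula: WVP = loss / (area * time)
Substituting: WVP = 4.8480 / (7.0830 * 10.4300)
Result: 0.0656238 g/(cm^2*hr)


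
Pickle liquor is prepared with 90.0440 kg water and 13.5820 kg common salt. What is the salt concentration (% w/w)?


Formula: Conc = salt / (water + salt) * 100
Substituting: Conc = 13.5820 / (90.0440 + 13.5820) * 100
Result: 13.1067 %


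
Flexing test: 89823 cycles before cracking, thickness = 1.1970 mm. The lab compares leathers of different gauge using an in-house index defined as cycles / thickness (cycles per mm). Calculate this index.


Formula: Index = cycles / thickness
Substituting: Index = 89823 / 1.1970
Result: 75040.1003 cycles/mm


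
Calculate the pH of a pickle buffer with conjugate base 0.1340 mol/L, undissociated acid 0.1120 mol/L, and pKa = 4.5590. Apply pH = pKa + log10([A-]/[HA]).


ratio = [A-] / [HA] = 0.1340 / 0.1120 = 1.1964
log10(ratio) = 0.0778868
pH = pKa + log10(ratio) = 4.5590 + 0.0778868 = 4.6369


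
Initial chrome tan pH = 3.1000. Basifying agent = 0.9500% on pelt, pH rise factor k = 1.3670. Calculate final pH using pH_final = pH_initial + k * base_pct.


Formula: pH_final = pH_initial + k * base_pct
Substituting: pH_final = 3.1000 + 1.3670 * 0.9500
Result: 4.3986


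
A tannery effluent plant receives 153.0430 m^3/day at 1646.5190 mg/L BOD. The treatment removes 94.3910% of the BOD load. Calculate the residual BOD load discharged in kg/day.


Load_in = volume * conc / 1000 = 153.0430 * 1646.5190 / 1000 = 251.9882 kg/day
Removed = Load_in * eff / 100 = 251.9882 * 94.3910 / 100 = 237.8542 kg/day
Load_out = Load_in - Removed = 251.9882 - 237.8542 = 14.1340 kg/day


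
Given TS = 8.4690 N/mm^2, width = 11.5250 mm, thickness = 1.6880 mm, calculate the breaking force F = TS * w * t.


Formula: F = TS * w * t
Substituting: F = 8.4690 * 11.5250 * 1.6880
Result: 164.7576 N


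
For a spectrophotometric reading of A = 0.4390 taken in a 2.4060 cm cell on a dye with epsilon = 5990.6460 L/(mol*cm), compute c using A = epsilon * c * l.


Formula: c = A / (epsilon * l)
Substituting: c = 0.4390 / (5990.6460 * 2.4060)
Result: 3.0458e-05 mol/L


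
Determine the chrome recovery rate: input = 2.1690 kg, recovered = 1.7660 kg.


Formula: Recovery = recovered / input * 100
Substituting: Recovery = 1.7660 / 2.1690 * 100
Result: 81.4200 %


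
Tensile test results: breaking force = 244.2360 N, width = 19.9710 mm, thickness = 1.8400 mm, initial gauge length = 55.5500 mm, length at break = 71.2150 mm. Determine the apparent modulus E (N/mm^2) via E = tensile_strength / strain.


TS = F / (w * t) = 244.2360 / (19.9710 * 1.8400) = 6.6465 N/mm^2
strain = (Lf - L0) / L0 = (71.2150 - 55.5500) / 55.5500 = 0.2820
E = TS / strain = 6.6465 / 0.2820 = 23.5692 N/mm^2


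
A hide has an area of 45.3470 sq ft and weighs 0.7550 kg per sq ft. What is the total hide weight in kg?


Formula: Weight = area * weight_per_sqft
Substituting: Weight = 45.3470 * 0.7550
Result: 34.2370 kg


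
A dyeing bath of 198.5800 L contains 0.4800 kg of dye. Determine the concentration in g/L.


Formula: Conc = dye_mass(kg) / volume(L) * 1000
Substituting: Conc = 0.4800 / 198.5800 * 1000
Result: 2.4172 g/L


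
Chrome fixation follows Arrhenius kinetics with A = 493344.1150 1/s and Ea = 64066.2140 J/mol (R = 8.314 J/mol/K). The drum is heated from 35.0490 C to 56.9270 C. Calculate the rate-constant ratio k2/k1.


T1 = 35.0490 + 273.15 = 308.1990 K; T2 = 56.9270 + 273.15 = 330.0770 K
k1 = A * exp(-Ea/(R*T1)) = 493344.1150 * exp(-64066.2140/(8.314*308.1990)) = 6.8327e-06 1/s
k2 = A * exp(-Ea/(R*T2)) = 493344.1150 * exp(-64066.2140/(8.314*330.0770)) = 3.5836e-05 1/s
k2/k1 = 3.5836e-05 / 6.8327e-06 = 5.2447


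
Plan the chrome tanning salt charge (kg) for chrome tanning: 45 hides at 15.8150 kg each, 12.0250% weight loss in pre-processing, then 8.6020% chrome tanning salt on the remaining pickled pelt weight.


Total_raw = N * avg_wt = 45 * 15.8150 = 711.6750 kg
Substrate = Total_raw * (1 - loss/100) = 711.6750 * (1 - 12.0250/100) = 626.0961 kg
Chrome = Substrate * pct / 100 = 626.0961 * 8.6020 / 100 = 53.8568 kg


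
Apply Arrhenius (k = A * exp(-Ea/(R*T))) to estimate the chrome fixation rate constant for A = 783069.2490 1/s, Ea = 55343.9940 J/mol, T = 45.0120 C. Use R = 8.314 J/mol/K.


T_K = T_C + 273.15 = 45.0120 + 273.15 = 318.1620 K
exponent = -Ea / (R * T_K) = -55343.9940 / (8.314 * 318.1620) = -20.9224
k = A * exp(exponent) = 783069.2490 * exp(-20.9224) = 6.4166e-04 1/s


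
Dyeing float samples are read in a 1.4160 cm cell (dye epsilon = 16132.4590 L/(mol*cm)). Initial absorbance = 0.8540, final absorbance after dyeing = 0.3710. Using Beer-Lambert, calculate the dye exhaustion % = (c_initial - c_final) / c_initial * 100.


c_initial = A_i / (epsilon * l) = 0.8540 / (16132.4590 * 1.4160) = 3.7385e-05 mol/L
c_final = A_f / (epsilon * l) = 0.3710 / (16132.4590 * 1.4160) = 1.6241e-05 mol/L
Exhaustion = (c_initial - c_final) / c_initial * 100 = (3.7385e-05 - 1.6241e-05) / 3.7385e-05 * 100 = 56.5574 %


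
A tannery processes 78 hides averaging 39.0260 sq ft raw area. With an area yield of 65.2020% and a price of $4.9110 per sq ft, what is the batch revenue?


Raw_total = N * avg_area = 78 * 39.0260 = 3044.0280 sq ft
Finished = Raw_total * yield / 100 = 3044.0280 * 65.2020 / 100 = 1984.7671 sq ft
Value = Finished * price = 1984.7671 * 4.9110 = 9747.1914 $


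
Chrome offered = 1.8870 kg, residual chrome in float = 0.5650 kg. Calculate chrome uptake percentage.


Formula: Uptake = (offered - residual) / offered * 100
Substituting: Uptake = (1.8870 - 0.5650) / 1.8870 * 100
Result: 70.0583 %


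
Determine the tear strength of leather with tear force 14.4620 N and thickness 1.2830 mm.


Formula: Tear strength = force / thickness
Substituting: Tear strength = 14.4620 / 1.2830
Result: 11.2720 N/mm


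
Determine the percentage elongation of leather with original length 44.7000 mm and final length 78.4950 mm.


Formula: Elongation = (Lf - L0) / L0 * 100
Substituting: Elongation = (78.4950 - 44.7000) / 44.7000 * 100
Result: 75.6040 %


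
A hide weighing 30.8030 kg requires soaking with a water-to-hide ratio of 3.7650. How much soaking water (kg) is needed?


Formula: Water = hide_weight * ratio
Substituting: Water = 30.8030 * 3.7650
Result: 115.9733 kg


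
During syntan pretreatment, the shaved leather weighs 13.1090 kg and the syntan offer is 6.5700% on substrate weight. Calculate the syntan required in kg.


Formula: Syntan = substrate * pct / 100
Substituting: Syntan = 13.1090 * 6.5700 / 100
Result: 0.8613 kg


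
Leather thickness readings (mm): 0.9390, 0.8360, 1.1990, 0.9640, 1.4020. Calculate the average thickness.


Formula: Average = sum / n
Substituting: Average = 5.3400 / 5
Result: 1.0680 mm


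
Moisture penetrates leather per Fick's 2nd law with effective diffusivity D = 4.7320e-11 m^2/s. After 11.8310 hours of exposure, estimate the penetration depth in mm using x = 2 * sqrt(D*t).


t = 11.8310 hr * 3600 = 42591.6000 s
D * t = 4.7320e-11 * 42591.6000 = 2.0154e-06
x = 2 * sqrt(D*t) = 2 * sqrt(2.0154e-06) = 0.00283932 m = 2.8393 mm


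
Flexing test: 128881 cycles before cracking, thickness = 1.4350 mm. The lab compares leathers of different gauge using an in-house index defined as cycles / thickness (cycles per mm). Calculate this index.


Formula: Index = cycles / thickness
Substituting: Index = 128881 / 1.4350
Result: 89812.5436 cycles/mm


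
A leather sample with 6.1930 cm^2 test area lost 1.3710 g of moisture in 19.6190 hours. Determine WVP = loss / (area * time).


Formula: WVP = loss / (area * time)
Substituting: WVP = 1.3710 / (6.1930 * 19.6190)
Result: 0.0112839 g/(cm^2*hr)


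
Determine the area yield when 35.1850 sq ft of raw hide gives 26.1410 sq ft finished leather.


Formula: Yield = finished / raw * 100
Substituting: Yield = 26.1410 / 35.1850 * 100
Result: 74.2959 %


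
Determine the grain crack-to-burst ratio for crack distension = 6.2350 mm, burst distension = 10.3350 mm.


Formula: Ratio = crack / burst
Substituting: Ratio = 6.2350 / 10.3350
Result: 0.6033


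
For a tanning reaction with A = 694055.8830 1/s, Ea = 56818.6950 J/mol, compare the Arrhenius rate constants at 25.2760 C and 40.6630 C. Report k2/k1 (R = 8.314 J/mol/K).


T1 = 25.2760 + 273.15 = 298.4260 K; T2 = 40.6630 + 273.15 = 313.8130 K
k1 = A * exp(-Ea/(R*T1)) = 694055.8830 * exp(-56818.6950/(8.314*298.4260)) = 7.8676e-05 1/s
k2 = A * exp(-Ea/(R*T2)) = 694055.8830 * exp(-56818.6950/(8.314*313.8130)) = 2.4182e-04 1/s
k2/k1 = 2.4182e-04 / 7.8676e-05 = 3.0736


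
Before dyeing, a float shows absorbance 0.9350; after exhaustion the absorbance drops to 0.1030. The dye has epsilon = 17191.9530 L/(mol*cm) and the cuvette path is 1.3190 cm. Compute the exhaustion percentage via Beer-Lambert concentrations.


c_initial = A_i / (epsilon * l) = 0.9350 / (17191.9530 * 1.3190) = 4.1233e-05 mol/L
c_final = A_f / (epsilon * l) = 0.1030 / (17191.9530 * 1.3190) = 4.5422e-06 mol/L
Exhaustion = (c_initial - c_final) / c_initial * 100 = (4.1233e-05 - 4.5422e-06) / 4.1233e-05 * 100 = 88.9840 %


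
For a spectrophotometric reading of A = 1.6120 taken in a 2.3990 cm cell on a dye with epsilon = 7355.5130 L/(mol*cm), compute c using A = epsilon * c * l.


Formula: c = A / (epsilon * l)
Substituting: c = 1.6120 / (7355.5130 * 2.3990)
Result: 9.1353e-05 mol/L


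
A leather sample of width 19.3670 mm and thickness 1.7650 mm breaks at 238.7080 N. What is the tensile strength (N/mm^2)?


Formula: TS = force / (width * thickness)
Substituting: TS = 238.7080 / (19.3670 * 1.7650)
Result: 6.9833 N/mm^2


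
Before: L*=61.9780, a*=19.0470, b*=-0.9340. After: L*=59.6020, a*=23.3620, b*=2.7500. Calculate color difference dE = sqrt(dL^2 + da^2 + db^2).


dL = -2.3760, da = 4.3150, db = 3.6840
dE = sqrt((-2.3760)^2 + 4.3150^2 + 3.6840^2) = 6.1511


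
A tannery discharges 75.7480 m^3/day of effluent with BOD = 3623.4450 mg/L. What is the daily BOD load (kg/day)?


Formula: BOD_load = volume * conc / 1000
Substituting: BOD_load = 75.7480 * 3623.4450 / 1000
Result: 274.4687 kg/day


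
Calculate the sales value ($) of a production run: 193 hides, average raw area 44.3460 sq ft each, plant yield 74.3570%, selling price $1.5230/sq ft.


Raw_total = N * avg_area = 193 * 44.3460 = 8558.7780 sq ft
Finished = Raw_total * yield / 100 = 8558.7780 * 74.3570 / 100 = 6364.0506 sq ft
Value = Finished * price = 6364.0506 * 1.5230 = 9692.4490 $


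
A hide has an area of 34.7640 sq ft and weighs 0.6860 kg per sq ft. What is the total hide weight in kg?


Formula: Weight = area * weight_per_sqft
Substituting: Weight = 34.7640 * 0.6860
Result: 23.8481 kg


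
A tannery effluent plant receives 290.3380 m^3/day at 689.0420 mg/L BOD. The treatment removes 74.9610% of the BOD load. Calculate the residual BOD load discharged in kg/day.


Load_in = volume * conc / 1000 = 290.3380 * 689.0420 / 1000 = 200.0551 kg/day
Removed = Load_in * eff / 100 = 200.0551 * 74.9610 / 100 = 149.9633 kg/day
Load_out = Load_in - Removed = 200.0551 - 149.9633 = 50.0918 kg/day


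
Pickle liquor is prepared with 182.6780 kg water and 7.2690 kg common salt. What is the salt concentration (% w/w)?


Formula: Conc = salt / (water + salt) * 100
Substituting: Conc = 7.2690 / (182.6780 + 7.2690) * 100
Result: 3.8269 %


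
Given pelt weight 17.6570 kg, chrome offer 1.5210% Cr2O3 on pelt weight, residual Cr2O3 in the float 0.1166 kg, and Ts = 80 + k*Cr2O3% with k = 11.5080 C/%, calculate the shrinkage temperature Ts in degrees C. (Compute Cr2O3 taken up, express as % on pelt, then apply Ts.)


Offered = pelt * offer_pct / 100 = 17.6570 * 1.5210 / 100 = 0.2686 kg
Uptake = offered - residual = 0.2686 - 0.1166 = 0.1520 kg
Cr2O3% on pelt = uptake / pelt * 100 = 0.1520 / 17.6570 * 100 = 0.8606 %
Ts = 80 + k * Cr2O3% = 80 + 11.5080 * 0.8606 = 89.9042 C


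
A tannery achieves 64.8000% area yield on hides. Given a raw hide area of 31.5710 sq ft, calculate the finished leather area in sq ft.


Formula: finished = raw * yield / 100
Substituting: finished = 31.5710 * 64.8000 / 100
Result: 20.4580 sq ft


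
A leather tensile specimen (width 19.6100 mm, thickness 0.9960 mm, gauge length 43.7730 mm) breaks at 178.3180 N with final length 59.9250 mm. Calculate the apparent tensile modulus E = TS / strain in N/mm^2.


TS = F / (w * t) = 178.3180 / (19.6100 * 0.9960) = 9.1297 N/mm^2
strain = (Lf - L0) / L0 = (59.9250 - 43.7730) / 43.7730 = 0.3690
E = TS / strain = 9.1297 / 0.3690 = 24.7422 N/mm^2


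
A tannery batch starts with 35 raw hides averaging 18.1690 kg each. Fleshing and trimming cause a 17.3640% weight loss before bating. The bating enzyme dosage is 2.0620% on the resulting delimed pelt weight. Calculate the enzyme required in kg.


Total_raw = N * avg_wt = 35 * 18.1690 = 635.9150 kg
Substrate = Total_raw * (1 - loss/100) = 635.9150 * (1 - 17.3640/100) = 525.4947 kg
Enzyme = Substrate * pct / 100 = 525.4947 * 2.0620 / 100 = 10.8357 kg


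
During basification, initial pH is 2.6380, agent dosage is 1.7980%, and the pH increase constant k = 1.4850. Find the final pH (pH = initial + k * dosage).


Formula: pH_final = pH_initial + k * base_pct
Substituting: pH_final = 2.6380 + 1.4850 * 1.7980
Result: 5.3080


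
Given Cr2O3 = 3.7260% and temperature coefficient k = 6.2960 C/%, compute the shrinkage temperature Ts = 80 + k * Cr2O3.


Formula: Ts = 80 + k * Cr2O3
Substituting: Ts = 80 + 6.2960 * 3.7260
Result: 103.4589 C


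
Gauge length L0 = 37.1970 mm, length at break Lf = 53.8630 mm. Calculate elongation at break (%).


Formula: Elongation = (Lf - L0) / L0 * 100
Substituting: Elongation = (53.8630 - 37.1970) / 37.1970 * 100
Result: 44.8047 %


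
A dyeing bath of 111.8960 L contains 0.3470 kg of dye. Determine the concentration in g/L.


Formula: Conc = dye_mass(kg) / volume(L) * 1000
Substituting: Conc = 0.3470 / 111.8960 * 1000
Result: 3.1011 g/L


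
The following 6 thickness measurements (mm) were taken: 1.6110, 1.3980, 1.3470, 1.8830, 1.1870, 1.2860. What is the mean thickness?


Formula: Average = sum / n
Substituting: Average = 8.7120 / 6
Result: 1.4520 mm


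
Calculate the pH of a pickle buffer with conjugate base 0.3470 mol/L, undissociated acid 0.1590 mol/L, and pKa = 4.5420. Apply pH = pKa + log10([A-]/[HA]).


ratio = [A-] / [HA] = 0.3470 / 0.1590 = 2.1824
log10(ratio) = 0.3389
pH = pKa + log10(ratio) = 4.5420 + 0.3389 = 4.8809


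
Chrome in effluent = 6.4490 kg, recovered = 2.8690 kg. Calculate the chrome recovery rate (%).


Formula: Recovery = recovered / input * 100
Substituting: Recovery = 2.8690 / 6.4490 * 100
Result: 44.4875 %


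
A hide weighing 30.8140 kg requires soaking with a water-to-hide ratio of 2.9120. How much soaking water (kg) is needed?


Formula: Water = hide_weight * ratio
Substituting: Water = 30.8140 * 2.9120
Result: 89.7304 kg


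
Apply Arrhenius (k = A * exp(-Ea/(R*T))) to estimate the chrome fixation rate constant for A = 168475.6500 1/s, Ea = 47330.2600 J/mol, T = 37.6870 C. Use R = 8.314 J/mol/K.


T_K = T_C + 273.15 = 37.6870 + 273.15 = 310.8370 K
exponent = -Ea / (R * T_K) = -47330.2600 / (8.314 * 310.8370) = -18.3145
k = A * exp(exponent) = 168475.6500 * exp(-18.3145) = 0.0018734 1/s


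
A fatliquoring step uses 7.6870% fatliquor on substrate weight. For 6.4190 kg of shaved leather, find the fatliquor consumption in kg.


Formula: Fat = substrate * pct / 100
Substituting: Fat = 6.4190 * 7.6870 / 100
Result: 0.4934 kg


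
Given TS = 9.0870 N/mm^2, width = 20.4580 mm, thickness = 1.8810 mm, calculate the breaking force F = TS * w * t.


Formula: F = TS * w * t
Substituting: F = 9.0870 * 20.4580 * 1.8810
Result: 349.6814 N


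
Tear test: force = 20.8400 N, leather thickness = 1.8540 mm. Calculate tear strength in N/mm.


Formula: Tear strength = force / thickness
Substituting: Tear strength = 20.8400 / 1.8540
Result: 11.2406 N/mm


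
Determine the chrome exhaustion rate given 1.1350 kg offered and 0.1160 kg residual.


Formula: Uptake = (offered - residual) / offered * 100
Substituting: Uptake = (1.1350 - 0.1160) / 1.1350 * 100
Result: 89.7797 %


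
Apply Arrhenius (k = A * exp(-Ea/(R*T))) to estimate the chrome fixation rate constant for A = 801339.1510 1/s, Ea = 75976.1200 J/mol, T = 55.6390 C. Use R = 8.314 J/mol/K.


T_K = T_C + 273.15 = 55.6390 + 273.15 = 328.7890 K
exponent = -Ea / (R * T_K) = -75976.1200 / (8.314 * 328.7890) = -27.7939
k = A * exp(exponent) = 801339.1510 * exp(-27.7939) = 6.8088e-07 1/s


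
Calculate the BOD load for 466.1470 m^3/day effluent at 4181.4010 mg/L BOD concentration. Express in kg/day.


Formula: BOD_load = volume * conc / 1000
Substituting: BOD_load = 466.1470 * 4181.4010 / 1000
Result: 1949.1475 kg/day


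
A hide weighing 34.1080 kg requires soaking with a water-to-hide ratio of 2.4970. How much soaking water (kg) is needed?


Formula: Water = hide_weight * ratio
Substituting: Water = 34.1080 * 2.4970
Result: 85.1677 kg


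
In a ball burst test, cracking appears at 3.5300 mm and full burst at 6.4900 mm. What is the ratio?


Formula: Ratio = crack / burst
Substituting: Ratio = 3.5300 / 6.4900
Result: 0.5439


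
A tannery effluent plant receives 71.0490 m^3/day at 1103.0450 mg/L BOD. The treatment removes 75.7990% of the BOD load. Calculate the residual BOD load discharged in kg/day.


Load_in = volume * conc / 1000 = 71.0490 * 1103.0450 / 1000 = 78.3702 kg/day
Removed = Load_in * eff / 100 = 78.3702 * 75.7990 / 100 = 59.4039 kg/day
Load_out = Load_in - Removed = 78.3702 - 59.4039 = 18.9664 kg/day


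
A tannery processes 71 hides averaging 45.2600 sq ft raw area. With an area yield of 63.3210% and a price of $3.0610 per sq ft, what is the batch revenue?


Raw_total = N * avg_area = 71 * 45.2600 = 3213.4600 sq ft
Finished = Raw_total * yield / 100 = 3213.4600 * 63.3210 / 100 = 2034.7950 sq ft
Value = Finished * price = 2034.7950 * 3.0610 = 6228.5075 $


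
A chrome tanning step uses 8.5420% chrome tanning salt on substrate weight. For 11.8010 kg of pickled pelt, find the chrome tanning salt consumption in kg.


Formula: Chrome = substrate * pct / 100
Substituting: Chrome = 11.8010 * 8.5420 / 100
Result: 1.0080 kg


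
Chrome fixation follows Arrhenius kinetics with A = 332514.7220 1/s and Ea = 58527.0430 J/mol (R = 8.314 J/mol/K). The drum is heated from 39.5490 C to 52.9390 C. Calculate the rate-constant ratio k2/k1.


T1 = 39.5490 + 273.15 = 312.6990 K; T2 = 52.9390 + 273.15 = 326.0890 K
k1 = A * exp(-Ea/(R*T1)) = 332514.7220 * exp(-58527.0430/(8.314*312.6990)) = 5.5570e-05 1/s
k2 = A * exp(-Ea/(R*T2)) = 332514.7220 * exp(-58527.0430/(8.314*326.0890)) = 1.4006e-04 1/s
k2/k1 = 1.4006e-04 / 5.5570e-05 = 2.5204


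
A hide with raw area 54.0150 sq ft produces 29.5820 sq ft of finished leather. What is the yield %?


Formula: Yield = finished / raw * 100
Substituting: Yield = 29.5820 / 54.0150 * 100
Result: 54.7663 %


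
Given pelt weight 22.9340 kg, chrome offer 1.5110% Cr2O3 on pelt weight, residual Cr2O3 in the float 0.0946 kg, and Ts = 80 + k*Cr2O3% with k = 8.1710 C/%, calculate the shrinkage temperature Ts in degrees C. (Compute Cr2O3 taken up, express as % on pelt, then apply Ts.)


Offered = pelt * offer_pct / 100 = 22.9340 * 1.5110 / 100 = 0.3465 kg
Uptake = offered - residual = 0.3465 - 0.0946 = 0.2519 kg
Cr2O3% on pelt = uptake / pelt * 100 = 0.2519 / 22.9340 * 100 = 1.0985 %
Ts = 80 + k * Cr2O3% = 80 + 8.1710 * 1.0985 = 88.9759 C


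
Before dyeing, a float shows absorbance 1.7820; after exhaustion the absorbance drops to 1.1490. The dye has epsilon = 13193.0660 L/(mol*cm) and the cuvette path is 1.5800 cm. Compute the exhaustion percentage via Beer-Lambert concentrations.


c_initial = A_i / (epsilon * l) = 1.7820 / (13193.0660 * 1.5800) = 8.5488e-05 mol/L
c_final = A_f / (epsilon * l) = 1.1490 / (13193.0660 * 1.5800) = 5.5121e-05 mol/L
Exhaustion = (c_initial - c_final) / c_initial * 100 = (8.5488e-05 - 5.5121e-05) / 8.5488e-05 * 100 = 35.5219 %


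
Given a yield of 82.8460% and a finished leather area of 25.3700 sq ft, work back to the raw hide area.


Formula: raw = finished * 100 / yield
Substituting: raw = 25.3700 * 100 / 82.8460
Result: 30.6231 sq ft


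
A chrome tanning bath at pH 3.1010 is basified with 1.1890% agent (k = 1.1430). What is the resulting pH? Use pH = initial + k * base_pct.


Formula: pH_final = pH_initial + k * base_pct
Substituting: pH_final = 3.1010 + 1.1430 * 1.1890
Result: 4.4600


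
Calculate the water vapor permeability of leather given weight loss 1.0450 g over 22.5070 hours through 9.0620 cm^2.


Formula: WVP = loss / (area * time)
Substituting: WVP = 1.0450 / (9.0620 * 22.5070)
Result: 0.00512359 g/(cm^2*hr)


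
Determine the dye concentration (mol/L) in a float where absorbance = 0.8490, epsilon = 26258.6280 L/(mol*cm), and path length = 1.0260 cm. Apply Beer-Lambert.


Formula: c = A / (epsilon * l)
Substituting: c = 0.8490 / (26258.6280 * 1.0260)
Result: 3.1513e-05 mol/L


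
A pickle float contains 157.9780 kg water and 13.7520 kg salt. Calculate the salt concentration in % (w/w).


Formula: Conc = salt / (water + salt) * 100
Substituting: Conc = 13.7520 / (157.9780 + 13.7520) * 100
Result: 8.0079 %


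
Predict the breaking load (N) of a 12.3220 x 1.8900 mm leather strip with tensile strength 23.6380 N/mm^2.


Formula: F = TS * w * t
Substituting: F = 23.6380 * 12.3220 * 1.8900
Result: 550.4955 N


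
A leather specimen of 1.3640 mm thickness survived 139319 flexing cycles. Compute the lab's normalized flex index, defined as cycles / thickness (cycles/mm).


Formula: Index = cycles / thickness
Substituting: Index = 139319 / 1.3640
Result: 102140.0293 cycles/mm


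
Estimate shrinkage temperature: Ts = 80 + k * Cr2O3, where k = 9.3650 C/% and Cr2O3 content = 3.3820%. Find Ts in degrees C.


Formula: Ts = 80 + k * Cr2O3
Substituting: Ts = 80 + 9.3650 * 3.3820
Result: 111.6724 C


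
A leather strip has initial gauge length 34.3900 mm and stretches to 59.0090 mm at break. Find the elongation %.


Formula: Elongation = (Lf - L0) / L0 * 100
Substituting: Elongation = (59.0090 - 34.3900) / 34.3900 * 100
Result: 71.5877 %


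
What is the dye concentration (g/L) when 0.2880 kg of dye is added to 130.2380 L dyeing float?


Formula: Conc = dye_mass(kg) / volume(L) * 1000
Substituting: Conc = 0.2880 / 130.2380 * 1000
Result: 2.2113 g/L


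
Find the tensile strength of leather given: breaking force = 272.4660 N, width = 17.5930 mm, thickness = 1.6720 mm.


Formula: TS = force / (width * thickness)
Substituting: TS = 272.4660 / (17.5930 * 1.6720)
Result: 9.2627 N/mm^2


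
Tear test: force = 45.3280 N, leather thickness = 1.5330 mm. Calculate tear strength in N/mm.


Formula: Tear strength = force / thickness
Substituting: Tear strength = 45.3280 / 1.5330
Result: 29.5682 N/mm


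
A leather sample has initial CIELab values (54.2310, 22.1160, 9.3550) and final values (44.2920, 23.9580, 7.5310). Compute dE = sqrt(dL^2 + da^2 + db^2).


dL = -9.9390, da = 1.8420, db = -1.8240
dE = sqrt((-9.9390)^2 + 1.8420^2 + (-1.8240)^2) = 10.2715


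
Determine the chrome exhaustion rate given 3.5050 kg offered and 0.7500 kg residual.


Formula: Uptake = (offered - residual) / offered * 100
Substituting: Uptake = (3.5050 - 0.7500) / 3.5050 * 100
Result: 78.6020 %


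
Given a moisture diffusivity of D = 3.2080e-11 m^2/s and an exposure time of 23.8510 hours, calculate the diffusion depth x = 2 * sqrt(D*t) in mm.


t = 23.8510 hr * 3600 = 85863.6000 s
D * t = 3.2080e-11 * 85863.6000 = 2.7545e-06
x = 2 * sqrt(D*t) = 2 * sqrt(2.7545e-06) = 0.00331934 m = 3.3193 mm


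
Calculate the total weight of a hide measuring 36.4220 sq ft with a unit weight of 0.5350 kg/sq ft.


Formula: Weight = area * weight_per_sqft
Substituting: Weight = 36.4220 * 0.5350
Result: 19.4858 kg


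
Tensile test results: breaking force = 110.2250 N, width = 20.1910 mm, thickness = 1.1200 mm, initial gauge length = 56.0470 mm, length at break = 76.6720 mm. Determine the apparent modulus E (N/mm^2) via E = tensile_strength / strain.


TS = F / (w * t) = 110.2250 / (20.1910 * 1.1200) = 4.8742 N/mm^2
strain = (Lf - L0) / L0 = (76.6720 - 56.0470) / 56.0470 = 0.3680
E = TS / strain = 4.8742 / 0.3680 = 13.2453 N/mm^2


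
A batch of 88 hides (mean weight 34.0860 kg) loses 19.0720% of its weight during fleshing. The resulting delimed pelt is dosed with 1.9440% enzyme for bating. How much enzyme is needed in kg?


Total_raw = N * avg_wt = 88 * 34.0860 = 2999.5680 kg
Substrate = Total_raw * (1 - loss/100) = 2999.5680 * (1 - 19.0720/100) = 2427.4904 kg
Enzyme = Substrate * pct / 100 = 2427.4904 * 1.9440 / 100 = 47.1904 kg


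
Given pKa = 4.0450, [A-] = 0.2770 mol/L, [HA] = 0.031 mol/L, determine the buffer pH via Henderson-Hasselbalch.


ratio = [A-] / [HA] = 0.2770 / 0.031 = 8.9355
log10(ratio) = 0.9511
pH = pKa + log10(ratio) = 4.0450 + 0.9511 = 4.9961


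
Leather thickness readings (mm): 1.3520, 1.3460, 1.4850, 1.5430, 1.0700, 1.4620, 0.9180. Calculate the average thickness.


Formula: Average = sum / n
Substituting: Average = 9.1760 / 7
Result: 1.3109 mm


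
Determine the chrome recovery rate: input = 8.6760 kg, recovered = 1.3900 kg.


Formula: Recovery = recovered / input * 100
Substituting: Recovery = 1.3900 / 8.6760 * 100
Result: 16.0212 %


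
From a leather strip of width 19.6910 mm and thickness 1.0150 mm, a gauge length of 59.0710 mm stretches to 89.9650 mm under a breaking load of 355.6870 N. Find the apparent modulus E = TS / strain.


TS = F / (w * t) = 355.6870 / (19.6910 * 1.0150) = 17.7965 N/mm^2
strain = (Lf - L0) / L0 = (89.9650 - 59.0710) / 59.0710 = 0.5230
E = TS / strain = 17.7965 / 0.5230 = 34.0278 N/mm^2


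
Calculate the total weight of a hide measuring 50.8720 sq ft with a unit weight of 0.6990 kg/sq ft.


Formula: Weight = area * weight_per_sqft
Substituting: Weight = 50.8720 * 0.6990
Result: 35.5595 kg


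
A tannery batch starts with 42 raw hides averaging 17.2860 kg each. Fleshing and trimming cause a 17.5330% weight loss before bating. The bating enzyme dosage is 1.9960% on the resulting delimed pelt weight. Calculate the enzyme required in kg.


Total_raw = N * avg_wt = 42 * 17.2860 = 726.0120 kg
Substrate = Total_raw * (1 - loss/100) = 726.0120 * (1 - 17.5330/100) = 598.7203 kg
Enzyme = Substrate * pct / 100 = 598.7203 * 1.9960 / 100 = 11.9505 kg


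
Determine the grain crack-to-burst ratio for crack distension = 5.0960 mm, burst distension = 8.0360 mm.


Formula: Ratio = crack / burst
Substituting: Ratio = 5.0960 / 8.0360
Result: 0.6341


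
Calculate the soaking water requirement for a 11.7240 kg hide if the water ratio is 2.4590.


Formula: Water = hide_weight * ratio
Substituting: Water = 11.7240 * 2.4590
Result: 28.8293 kg


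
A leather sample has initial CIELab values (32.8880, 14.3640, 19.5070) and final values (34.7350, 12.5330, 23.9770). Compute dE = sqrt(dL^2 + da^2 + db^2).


dL = 1.8470, da = -1.8310, db = 4.4700
dE = sqrt(1.8470^2 + (-1.8310)^2 + 4.4700^2) = 5.1715


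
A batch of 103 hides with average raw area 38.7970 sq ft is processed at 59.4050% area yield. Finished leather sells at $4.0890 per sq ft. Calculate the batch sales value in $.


Raw_total = N * avg_area = 103 * 38.7970 = 3996.0910 sq ft
Finished = Raw_total * yield / 100 = 3996.0910 * 59.4050 / 100 = 2373.8779 sq ft
Value = Finished * price = 2373.8779 * 4.0890 = 9706.7866 $


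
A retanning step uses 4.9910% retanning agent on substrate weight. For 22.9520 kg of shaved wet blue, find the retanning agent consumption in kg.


Formula: Retan = substrate * pct / 100
Substituting: Retan = 22.9520 * 4.9910 / 100
Result: 1.1455 kg


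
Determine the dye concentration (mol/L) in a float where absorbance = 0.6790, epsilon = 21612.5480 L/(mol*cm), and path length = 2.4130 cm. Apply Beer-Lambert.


Formula: c = A / (epsilon * l)
Substituting: c = 0.6790 / (21612.5480 * 2.4130)
Result: 1.3020e-05 mol/L


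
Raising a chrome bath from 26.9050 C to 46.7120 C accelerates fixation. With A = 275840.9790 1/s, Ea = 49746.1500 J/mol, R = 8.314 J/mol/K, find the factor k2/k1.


T1 = 26.9050 + 273.15 = 300.0550 K; T2 = 46.7120 + 273.15 = 319.8620 K
k1 = A * exp(-Ea/(R*T1)) = 275840.9790 * exp(-49746.1500/(8.314*300.0550)) = 6.0306e-04 1/s
k2 = A * exp(-Ea/(R*T2)) = 275840.9790 * exp(-49746.1500/(8.314*319.8620)) = 0.00207318 1/s
k2/k1 = 0.00207318 / 6.0306e-04 = 3.4378


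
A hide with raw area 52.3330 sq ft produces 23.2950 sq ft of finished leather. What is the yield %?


Formula: Yield = finished / raw * 100
Substituting: Yield = 23.2950 / 52.3330 * 100
Result: 44.5130 %


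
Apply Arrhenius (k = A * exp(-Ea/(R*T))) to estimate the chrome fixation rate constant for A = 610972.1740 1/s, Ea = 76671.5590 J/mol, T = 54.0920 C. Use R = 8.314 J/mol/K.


T_K = T_C + 273.15 = 54.0920 + 273.15 = 327.2420 K
exponent = -Ea / (R * T_K) = -76671.5590 / (8.314 * 327.2420) = -28.1809
k = A * exp(exponent) = 610972.1740 * exp(-28.1809) = 3.5253e-07 1/s


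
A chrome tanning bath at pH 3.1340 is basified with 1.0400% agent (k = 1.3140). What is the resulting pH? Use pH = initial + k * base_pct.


Formula: pH_final = pH_initial + k * base_pct
Substituting: pH_final = 3.1340 + 1.3140 * 1.0400
Result: 4.5006


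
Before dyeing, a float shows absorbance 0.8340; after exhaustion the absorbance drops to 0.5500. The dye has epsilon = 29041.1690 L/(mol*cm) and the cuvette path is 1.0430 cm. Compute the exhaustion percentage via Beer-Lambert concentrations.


c_initial = A_i / (epsilon * l) = 0.8340 / (29041.1690 * 1.0430) = 2.7534e-05 mol/L
c_final = A_f / (epsilon * l) = 0.5500 / (29041.1690 * 1.0430) = 1.8158e-05 mol/L
Exhaustion = (c_initial - c_final) / c_initial * 100 = (2.7534e-05 - 1.8158e-05) / 2.7534e-05 * 100 = 34.0528 %


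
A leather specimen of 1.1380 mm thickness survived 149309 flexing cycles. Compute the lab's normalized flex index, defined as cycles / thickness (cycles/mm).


Formula: Index = cycles / thickness
Substituting: Index = 149309 / 1.1380
Result: 131202.9877 cycles/mm


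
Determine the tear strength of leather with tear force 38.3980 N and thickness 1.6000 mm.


Formula: Tear strength = force / thickness
Substituting: Tear strength = 38.3980 / 1.6000
Result: 23.9988 N/mm


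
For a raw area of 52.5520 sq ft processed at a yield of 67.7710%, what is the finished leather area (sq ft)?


Formula: finished = raw * yield / 100
Substituting: finished = 52.5520 * 67.7710 / 100
Result: 35.6150 sq ft


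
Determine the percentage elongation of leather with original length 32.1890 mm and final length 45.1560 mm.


Formula: Elongation = (Lf - L0) / L0 * 100
Substituting: Elongation = (45.1560 - 32.1890) / 32.1890 * 100
Result: 40.2839 %


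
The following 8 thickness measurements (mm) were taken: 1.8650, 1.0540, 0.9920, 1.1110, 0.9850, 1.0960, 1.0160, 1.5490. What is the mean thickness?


Formula: Average = sum / n
Substituting: Average = 9.6680 / 8
Result: 1.2085 mm


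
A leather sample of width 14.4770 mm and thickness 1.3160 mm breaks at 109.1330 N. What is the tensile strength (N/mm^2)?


Formula: TS = force / (width * thickness)
Substituting: TS = 109.1330 / (14.4770 * 1.3160)
Result: 5.7282 N/mm^2


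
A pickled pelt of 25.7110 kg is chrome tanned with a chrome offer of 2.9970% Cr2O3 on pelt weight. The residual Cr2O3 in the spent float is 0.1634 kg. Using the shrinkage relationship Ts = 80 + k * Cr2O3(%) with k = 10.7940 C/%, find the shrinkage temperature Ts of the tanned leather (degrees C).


Offered = pelt * offer_pct / 100 = 25.7110 * 2.9970 / 100 = 0.7706 kg
Uptake = offered - residual = 0.7706 - 0.1634 = 0.6072 kg
Cr2O3% on pelt = uptake / pelt * 100 = 0.6072 / 25.7110 * 100 = 2.3615 %
Ts = 80 + k * Cr2O3% = 80 + 10.7940 * 2.3615 = 105.4898 C


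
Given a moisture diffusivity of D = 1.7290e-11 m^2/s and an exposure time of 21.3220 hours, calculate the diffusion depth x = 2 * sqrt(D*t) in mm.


t = 21.3220 hr * 3600 = 76759.2000 s
D * t = 1.7290e-11 * 76759.2000 = 1.3272e-06
x = 2 * sqrt(D*t) = 2 * sqrt(1.3272e-06) = 0.00230405 m = 2.3041 mm


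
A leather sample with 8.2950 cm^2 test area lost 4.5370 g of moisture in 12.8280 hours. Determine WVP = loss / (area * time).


Formula: WVP = loss / (area * time)
Substituting: WVP = 4.5370 / (8.2950 * 12.8280)
Result: 0.0426377 g/(cm^2*hr)


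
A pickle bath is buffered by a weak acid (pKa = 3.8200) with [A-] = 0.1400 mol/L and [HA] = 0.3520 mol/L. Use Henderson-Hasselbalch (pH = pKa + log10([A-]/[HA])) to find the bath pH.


ratio = [A-] / [HA] = 0.1400 / 0.3520 = 0.3977
log10(ratio) = -0.4004
pH = pKa + log10(ratio) = 3.8200 - 0.4004 = 3.4196


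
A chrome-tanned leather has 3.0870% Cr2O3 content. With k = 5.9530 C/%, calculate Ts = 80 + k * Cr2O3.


Formula: Ts = 80 + k * Cr2O3
Substituting: Ts = 80 + 5.9530 * 3.0870
Result: 98.3769 C
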